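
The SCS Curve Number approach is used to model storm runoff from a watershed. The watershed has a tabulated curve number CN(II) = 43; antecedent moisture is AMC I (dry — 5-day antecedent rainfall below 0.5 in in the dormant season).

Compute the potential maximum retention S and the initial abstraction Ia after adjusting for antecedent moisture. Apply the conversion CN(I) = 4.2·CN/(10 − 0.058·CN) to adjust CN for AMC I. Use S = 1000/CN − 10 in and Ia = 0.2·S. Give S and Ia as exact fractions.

Dry (AMC I): CN(I) = 4.2·43/(10 − 0.058·43) = (903/5)/(3753/500) = 30100/1251 ≈ 24.061
Retention S: 1000/CN − 10 with CN=24.061 → S = 9500/301 ≈ 31.561 in
Ia = 0.2·(9500/301) = 1900/301 in ≈ 6.312 in

S = 9500/301 in ≈ 31.561 in; Ia = 1900/301 in ≈ 6.312 in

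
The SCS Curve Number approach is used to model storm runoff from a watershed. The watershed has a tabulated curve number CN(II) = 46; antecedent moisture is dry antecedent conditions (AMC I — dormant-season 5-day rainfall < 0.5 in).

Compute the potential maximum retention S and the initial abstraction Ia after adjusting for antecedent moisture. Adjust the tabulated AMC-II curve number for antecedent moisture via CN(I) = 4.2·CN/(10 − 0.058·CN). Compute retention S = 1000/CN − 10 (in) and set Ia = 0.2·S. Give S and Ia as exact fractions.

CN(I) from CN(II)=46: (4.2·46)/(10 − 0.058·46) = 16100/611 ≈ 26.350
Retention S: 1000/CN − 10 with CN=26.350 → S = 4500/161 ≈ 27.950 in
Ia = 0.2·(4500/161) = 900/161 in ≈ 5.590 in

S = 4500/161 in ≈ 27.950 in; Ia = 900/161 in ≈ 5.590 in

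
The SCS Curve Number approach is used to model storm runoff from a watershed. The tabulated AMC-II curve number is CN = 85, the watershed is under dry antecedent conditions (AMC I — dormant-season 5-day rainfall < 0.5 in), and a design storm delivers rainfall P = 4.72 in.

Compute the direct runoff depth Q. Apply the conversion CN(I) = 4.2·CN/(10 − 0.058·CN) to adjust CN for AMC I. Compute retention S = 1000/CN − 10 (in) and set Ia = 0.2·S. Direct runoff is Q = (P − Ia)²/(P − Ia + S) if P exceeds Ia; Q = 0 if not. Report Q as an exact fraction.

Adjust CN=85 to AMC I: 4.2·85/(10 − 0.058·85) → 357 ÷ (507/100) = 11900/169 ≈ 70.414
Max retention: S = 1000/(11900/169) − 10 = 500/119 in (≈ 4.202 in)
Ia = 0.2S: 0.2·4.202 = 0.840 in (exactly 100/119)
P − Ia = 4.720 − 0.840 = 11542/2975 ≈ 3.880 in (> 0, runoff occurs)
Q: (11542/2975)² ÷ (24042/2975) = 66608882/35762475 in (≈ 1.863 in)

Q = 66608882/35762475 in ≈ 1.863 in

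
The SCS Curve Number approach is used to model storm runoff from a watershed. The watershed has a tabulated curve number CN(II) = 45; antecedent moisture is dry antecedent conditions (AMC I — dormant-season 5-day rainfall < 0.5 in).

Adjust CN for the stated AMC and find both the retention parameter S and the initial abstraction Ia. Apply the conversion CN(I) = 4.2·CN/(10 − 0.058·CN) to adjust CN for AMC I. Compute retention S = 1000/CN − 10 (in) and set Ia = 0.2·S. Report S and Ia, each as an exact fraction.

Adjust CN=45 to AMC I: 4.2·45/(10 − 0.058·45) → 189 ÷ (739/100) = 18900/739 ≈ 25.575
Retention S: 1000/CN − 10 with CN=25.575 → S = 5500/189 ≈ 29.101 in
Ia = 0.2·(5500/189) = 1100/189 in ≈ 5.820 in

S = 5500/189 in ≈ 29.101 in; Ia = 1100/189 in ≈ 5.820 in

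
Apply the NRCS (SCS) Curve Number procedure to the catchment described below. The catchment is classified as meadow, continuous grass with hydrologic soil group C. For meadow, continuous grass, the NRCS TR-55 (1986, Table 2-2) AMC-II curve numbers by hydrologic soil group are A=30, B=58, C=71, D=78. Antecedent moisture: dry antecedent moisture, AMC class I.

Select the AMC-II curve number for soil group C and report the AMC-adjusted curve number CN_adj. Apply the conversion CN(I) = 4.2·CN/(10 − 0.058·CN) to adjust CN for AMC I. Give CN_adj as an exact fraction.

CN_adj = 149100/2941 ≈ 50.697

NRCS table: meadow, continuous grass, soil group C → CN(II) = 71
CN(I) from CN(II)=71: (4.2·71)/(10 − 0.058·71) = 149100/2941 ≈ 50.697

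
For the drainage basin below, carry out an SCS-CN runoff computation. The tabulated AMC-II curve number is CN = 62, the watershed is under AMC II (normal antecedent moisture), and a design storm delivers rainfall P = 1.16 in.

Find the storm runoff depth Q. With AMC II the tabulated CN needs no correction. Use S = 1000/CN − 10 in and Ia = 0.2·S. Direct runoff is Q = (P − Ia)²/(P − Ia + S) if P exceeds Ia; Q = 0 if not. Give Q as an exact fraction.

AMC II — tabulated CN = 62 applies directly.
Retention S: 1000/CN − 10 with CN=62.000 → S = 190/31 ≈ 6.129 in
Ia = 0.2S: 0.2·6.129 = 1.226 in (exactly 38/31)
P = 1.160 ≤ Ia = 1.226 in: entire storm abstracted, Q = 0.

Q = 0 in ≈ 0.000 in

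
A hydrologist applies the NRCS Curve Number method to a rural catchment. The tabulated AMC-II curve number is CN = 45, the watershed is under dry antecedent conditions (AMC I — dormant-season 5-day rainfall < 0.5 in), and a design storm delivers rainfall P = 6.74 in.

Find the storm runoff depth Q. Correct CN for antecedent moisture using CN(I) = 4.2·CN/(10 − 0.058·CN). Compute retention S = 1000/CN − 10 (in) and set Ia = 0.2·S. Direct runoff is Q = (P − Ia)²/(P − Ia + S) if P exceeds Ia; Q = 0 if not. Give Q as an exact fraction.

Q = 75568249/2680898850 in ≈ 0.028 in

Adjust CN=45 to AMC I: 4.2·45/(10 − 0.058·45) → 189 ÷ (739/100) = 18900/739 ≈ 25.575
S = 1000/(18900/739) − 10 = 5500/189 in ≈ 29.101 in
Ia = 0.2·(5500/189) = 1100/189 in ≈ 5.820 in
Excess rainfall: 6.740 − 5.820 = 0.920 in; P > Ia so Q > 0
Q = (8693/9450)²/((8693/9450) + 5500/189) = (75568249/89302500)/(283693/9450) = 75568249/2680898850 in ≈ 0.028 in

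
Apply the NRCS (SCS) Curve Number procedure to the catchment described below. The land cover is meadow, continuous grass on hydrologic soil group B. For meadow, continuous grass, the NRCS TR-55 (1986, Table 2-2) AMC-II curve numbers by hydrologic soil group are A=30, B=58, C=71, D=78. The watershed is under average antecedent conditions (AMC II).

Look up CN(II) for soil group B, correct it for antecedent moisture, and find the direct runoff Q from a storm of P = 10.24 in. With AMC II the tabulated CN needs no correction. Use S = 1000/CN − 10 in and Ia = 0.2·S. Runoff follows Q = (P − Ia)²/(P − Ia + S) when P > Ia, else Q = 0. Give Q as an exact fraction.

Q = 10156969/2106850 in ≈ 4.821 in

NRCS table: meadow, continuous grass, soil group B → CN(II) = 58
Average conditions: CN = 58 (no AMC adjustment).
Max retention: S = 1000/58 − 10 = 210/29 in (≈ 7.241 in)
Ia = 0.2·(210/29) = 42/29 in ≈ 1.448 in
Excess rainfall: 10.240 − 1.448 = 8.792 in; P > Ia so Q > 0
Runoff Q = (P−Ia)²/(P−Ia+S) = (8.792)²/(8.792+7.241) = 10156969/2106850 ≈ 4.821 in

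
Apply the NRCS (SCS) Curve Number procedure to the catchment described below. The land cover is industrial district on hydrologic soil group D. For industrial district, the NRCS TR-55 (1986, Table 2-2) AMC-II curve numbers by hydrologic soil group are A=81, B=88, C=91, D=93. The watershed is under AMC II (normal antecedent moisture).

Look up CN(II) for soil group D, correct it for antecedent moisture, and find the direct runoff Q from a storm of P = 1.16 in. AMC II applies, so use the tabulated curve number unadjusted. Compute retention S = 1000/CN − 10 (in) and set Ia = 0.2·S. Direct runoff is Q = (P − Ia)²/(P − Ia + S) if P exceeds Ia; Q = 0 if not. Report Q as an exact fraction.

Q = 5508409/9525525 in ≈ 0.578 in

NRCS table: industrial district, soil group D → CN(II) = 93
CN(II) = 93; AMC II needs no correction.
Retention S: 1000/CN − 10 with CN=93.000 → S = 70/93 ≈ 0.753 in
Ia = 0.2·(70/93) = 14/93 in ≈ 0.151 in
Since P=1.160 > Ia=0.151: effective rainfall P−Ia = 2347/2325 in
Q: (2347/2325)² ÷ (4097/2325) = 5508409/9525525 in (≈ 0.578 in)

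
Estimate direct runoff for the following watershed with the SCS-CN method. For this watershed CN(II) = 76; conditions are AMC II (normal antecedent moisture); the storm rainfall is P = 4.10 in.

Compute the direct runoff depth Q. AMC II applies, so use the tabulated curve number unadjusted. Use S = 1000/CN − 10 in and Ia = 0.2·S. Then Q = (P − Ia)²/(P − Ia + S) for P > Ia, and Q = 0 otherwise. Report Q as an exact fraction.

AMC II — tabulated CN = 76 applies directly.
S = 1000/76 − 10 = 60/19 in ≈ 3.158 in
Initial abstraction Ia = S/5 = (60/19)/5 = 12/19 ≈ 0.632 in
Since P=4.100 > Ia=0.632: effective rainfall P−Ia = 659/190 in
Q: (659/190)² ÷ (1259/190) = 434281/239210 in (≈ 1.815 in)

Q = 434281/239210 in ≈ 1.815 in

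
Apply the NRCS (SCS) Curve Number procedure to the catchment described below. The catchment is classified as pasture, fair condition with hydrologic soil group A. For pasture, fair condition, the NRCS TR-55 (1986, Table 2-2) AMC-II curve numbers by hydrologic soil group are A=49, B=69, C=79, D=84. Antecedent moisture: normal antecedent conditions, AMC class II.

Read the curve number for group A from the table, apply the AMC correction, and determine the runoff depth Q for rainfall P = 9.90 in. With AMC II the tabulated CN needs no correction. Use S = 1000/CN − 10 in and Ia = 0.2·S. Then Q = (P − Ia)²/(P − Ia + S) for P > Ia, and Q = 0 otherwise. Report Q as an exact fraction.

Q = 4892187/1458730 in ≈ 3.354 in

NRCS table: pasture, fair condition, soil group A → CN(II) = 49
CN(II) = 49; AMC II needs no correction.
S = 1000/49 − 10 = 510/49 in ≈ 10.408 in
Initial abstraction Ia = S/5 = (510/49)/5 = 102/49 ≈ 2.082 in
P − Ia = 9.900 − 2.082 = 3831/490 ≈ 7.818 in (> 0, runoff occurs)
Q = (3831/490)²/((3831/490) + 510/49) = (14676561/240100)/(8931/490) = 4892187/1458730 in ≈ 3.354 in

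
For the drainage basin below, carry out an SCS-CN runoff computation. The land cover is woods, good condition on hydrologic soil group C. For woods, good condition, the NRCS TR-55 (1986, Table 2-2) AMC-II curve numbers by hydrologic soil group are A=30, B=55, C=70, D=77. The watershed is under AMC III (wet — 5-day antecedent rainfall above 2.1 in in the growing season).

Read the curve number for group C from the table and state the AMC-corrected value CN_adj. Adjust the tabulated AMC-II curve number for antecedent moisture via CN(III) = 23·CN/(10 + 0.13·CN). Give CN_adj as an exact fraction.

NRCS table: woods, good condition, soil group C → CN(II) = 70
Adjust CN=70 to AMC III: 23·70/(10 + 0.13·70) → 1610 ÷ (191/10) = 16100/191 ≈ 84.293

CN_adj = 16100/191 ≈ 84.293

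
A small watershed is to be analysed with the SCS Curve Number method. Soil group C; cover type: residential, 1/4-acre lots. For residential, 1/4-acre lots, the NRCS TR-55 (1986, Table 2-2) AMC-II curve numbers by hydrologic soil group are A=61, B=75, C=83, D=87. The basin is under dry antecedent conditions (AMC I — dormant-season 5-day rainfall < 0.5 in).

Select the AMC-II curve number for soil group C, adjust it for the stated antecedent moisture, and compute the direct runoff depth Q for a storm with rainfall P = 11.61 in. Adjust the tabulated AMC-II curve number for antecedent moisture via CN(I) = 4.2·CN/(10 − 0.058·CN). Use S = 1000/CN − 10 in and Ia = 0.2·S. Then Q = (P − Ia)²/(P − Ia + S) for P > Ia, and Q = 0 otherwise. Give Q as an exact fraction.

NRCS table: residential, 1/4-acre lots, soil group C → CN(II) = 83
Adjust CN=83 to AMC I: 4.2·83/(10 − 0.058·83) → (1743/5) ÷ (2593/500) = 174300/2593 ≈ 67.219
S = 1000/(174300/2593) − 10 = 8500/1743 in ≈ 4.877 in
Ia = 0.2·(8500/1743) = 1700/1743 in ≈ 0.975 in
Since P=11.610 > Ia=0.975: effective rainfall P−Ia = 1853623/174300 in
Q = (1853623/174300)²/((1853623/174300) + 8500/1743) = (3435918226129/30380490000)/(2703623/174300) = 3435918226129/471241488900 in ≈ 7.291 in

Q = 3435918226129/471241488900 in ≈ 7.291 in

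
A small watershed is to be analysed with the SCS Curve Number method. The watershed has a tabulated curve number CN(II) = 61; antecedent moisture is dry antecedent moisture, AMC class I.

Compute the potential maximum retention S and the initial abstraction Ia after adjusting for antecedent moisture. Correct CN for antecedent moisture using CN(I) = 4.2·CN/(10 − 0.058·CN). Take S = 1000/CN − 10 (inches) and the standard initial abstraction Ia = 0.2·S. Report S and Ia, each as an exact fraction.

S = 6500/427 in ≈ 15.222 in; Ia = 1300/427 in ≈ 3.044 in

Dry (AMC I): CN(I) = 4.2·61/(10 − 0.058·61) = (1281/5)/(3231/500) = 42700/1077 ≈ 39.647
S = 1000/(42700/1077) − 10 = 6500/427 in ≈ 15.222 in
Initial abstraction Ia = S/5 = (6500/427)/5 = 1300/427 ≈ 3.044 in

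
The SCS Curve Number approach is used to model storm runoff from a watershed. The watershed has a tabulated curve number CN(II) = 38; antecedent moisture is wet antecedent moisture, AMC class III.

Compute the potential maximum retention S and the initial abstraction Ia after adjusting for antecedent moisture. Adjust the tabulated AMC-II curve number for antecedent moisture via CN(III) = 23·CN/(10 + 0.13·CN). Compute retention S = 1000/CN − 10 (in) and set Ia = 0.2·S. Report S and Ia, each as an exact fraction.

CN(III) from CN(II)=38: (23·38)/(10 + 0.13·38) = 43700/747 ≈ 58.501
Retention S: 1000/CN − 10 with CN=58.501 → S = 3100/437 ≈ 7.094 in
Ia = 0.2S: 0.2·7.094 = 1.419 in (exactly 620/437)

S = 3100/437 in ≈ 7.094 in; Ia = 620/437 in ≈ 1.419 in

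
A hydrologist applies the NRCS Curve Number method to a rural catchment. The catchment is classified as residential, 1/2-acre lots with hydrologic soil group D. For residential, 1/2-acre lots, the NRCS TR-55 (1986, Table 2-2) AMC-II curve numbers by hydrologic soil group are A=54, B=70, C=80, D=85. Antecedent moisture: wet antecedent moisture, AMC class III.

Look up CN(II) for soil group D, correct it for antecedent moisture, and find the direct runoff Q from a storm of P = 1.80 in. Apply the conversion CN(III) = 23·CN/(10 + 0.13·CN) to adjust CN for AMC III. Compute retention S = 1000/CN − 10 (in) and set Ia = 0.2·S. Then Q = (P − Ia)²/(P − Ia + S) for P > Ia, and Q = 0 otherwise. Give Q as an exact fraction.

Q = 3453987/3075215 in ≈ 1.123 in

NRCS table: residential, 1/2-acre lots, soil group D → CN(II) = 85
Wet (AMC III): CN(III) = 23·85/(10 + 0.13·85) = 1955/(421/20) = 39100/421 ≈ 92.874
Max retention: S = 1000/(39100/421) − 10 = 300/391 in (≈ 0.767 in)
Ia = 0.2·(300/391) = 60/391 in ≈ 0.153 in
Since P=1.800 > Ia=0.153: effective rainfall P−Ia = 3219/1955 in
Q: (3219/1955)² ÷ (4719/1955) = 3453987/3075215 in (≈ 1.123 in)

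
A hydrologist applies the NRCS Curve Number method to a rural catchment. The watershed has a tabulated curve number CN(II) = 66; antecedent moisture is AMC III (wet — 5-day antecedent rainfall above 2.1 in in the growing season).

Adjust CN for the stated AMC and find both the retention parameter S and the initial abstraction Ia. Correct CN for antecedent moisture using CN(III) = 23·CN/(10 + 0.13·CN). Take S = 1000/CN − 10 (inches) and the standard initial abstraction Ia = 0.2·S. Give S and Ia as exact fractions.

Adjust CN=66 to AMC III: 23·66/(10 + 0.13·66) → 1518 ÷ (929/50) = 75900/929 ≈ 81.701
Max retention: S = 1000/(75900/929) − 10 = 1700/759 in (≈ 2.240 in)
Initial abstraction Ia = S/5 = (1700/759)/5 = 340/759 ≈ 0.448 in

S = 1700/759 in ≈ 2.240 in; Ia = 340/759 in ≈ 0.448 in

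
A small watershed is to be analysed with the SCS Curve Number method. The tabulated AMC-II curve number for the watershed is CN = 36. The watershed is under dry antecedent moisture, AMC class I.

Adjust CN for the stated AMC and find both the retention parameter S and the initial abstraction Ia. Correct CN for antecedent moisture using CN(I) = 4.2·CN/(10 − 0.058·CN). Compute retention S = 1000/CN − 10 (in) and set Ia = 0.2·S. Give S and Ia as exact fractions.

S = 8000/189 in ≈ 42.328 in; Ia = 1600/189 in ≈ 8.466 in

Dry (AMC I): CN(I) = 4.2·36/(10 − 0.058·36) = (756/5)/(989/125) = 18900/989 ≈ 19.110
S = 1000/(18900/989) − 10 = 8000/189 in ≈ 42.328 in
Ia = 0.2·(8000/189) = 1600/189 in ≈ 8.466 in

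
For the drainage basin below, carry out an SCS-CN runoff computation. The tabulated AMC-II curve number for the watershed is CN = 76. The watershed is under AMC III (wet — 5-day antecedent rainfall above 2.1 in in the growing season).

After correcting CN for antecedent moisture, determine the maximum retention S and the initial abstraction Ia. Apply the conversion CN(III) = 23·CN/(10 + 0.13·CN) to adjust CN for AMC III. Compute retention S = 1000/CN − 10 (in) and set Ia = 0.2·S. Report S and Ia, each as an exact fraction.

S = 600/437 in ≈ 1.373 in; Ia = 120/437 in ≈ 0.275 in

Wet (AMC III): CN(III) = 23·76/(10 + 0.13·76) = 1748/(497/25) = 43700/497 ≈ 87.928
Max retention: S = 1000/(43700/497) − 10 = 600/437 in (≈ 1.373 in)
Initial abstraction Ia = S/5 = (600/437)/5 = 120/437 ≈ 0.275 in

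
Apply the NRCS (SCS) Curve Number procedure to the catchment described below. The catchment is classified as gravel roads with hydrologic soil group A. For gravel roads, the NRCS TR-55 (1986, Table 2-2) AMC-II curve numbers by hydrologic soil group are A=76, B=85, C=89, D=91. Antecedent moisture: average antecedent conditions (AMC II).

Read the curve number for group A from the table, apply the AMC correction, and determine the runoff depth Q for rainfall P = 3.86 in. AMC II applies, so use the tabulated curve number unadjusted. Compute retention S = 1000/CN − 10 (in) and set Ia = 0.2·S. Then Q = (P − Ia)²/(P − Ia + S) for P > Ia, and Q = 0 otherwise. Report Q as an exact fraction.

NRCS table: gravel roads, soil group A → CN(II) = 76
AMC II — tabulated CN = 76 applies directly.
Retention S: 1000/CN − 10 with CN=76.000 → S = 60/19 ≈ 3.158 in
Ia = 0.2·(60/19) = 12/19 in ≈ 0.632 in
P − Ia = 3.860 − 0.632 = 3067/950 ≈ 3.228 in (> 0, runoff occurs)
Runoff Q = (P−Ia)²/(P−Ia+S) = (3.228)²/(3.228+3.158) = 9406489/5763650 ≈ 1.632 in

Q = 9406489/5763650 in ≈ 1.632 in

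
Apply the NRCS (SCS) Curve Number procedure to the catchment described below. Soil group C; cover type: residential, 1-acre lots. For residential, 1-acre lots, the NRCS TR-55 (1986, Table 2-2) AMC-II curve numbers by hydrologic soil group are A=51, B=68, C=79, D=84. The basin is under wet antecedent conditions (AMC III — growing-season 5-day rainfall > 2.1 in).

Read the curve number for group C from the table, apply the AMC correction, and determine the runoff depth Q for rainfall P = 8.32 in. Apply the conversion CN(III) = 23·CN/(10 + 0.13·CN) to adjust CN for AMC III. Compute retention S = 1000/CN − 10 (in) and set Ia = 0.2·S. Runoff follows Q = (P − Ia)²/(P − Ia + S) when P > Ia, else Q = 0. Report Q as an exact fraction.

NRCS table: residential, 1-acre lots, soil group C → CN(II) = 79
Adjust CN=79 to AMC III: 23·79/(10 + 0.13·79) → 1817 ÷ (2027/100) = 181700/2027 ≈ 89.640
Retention S: 1000/CN − 10 with CN=89.640 → S = 2100/1817 ≈ 1.156 in
Initial abstraction Ia = S/5 = (2100/1817)/5 = 420/1817 ≈ 0.231 in
Excess rainfall: 8.320 − 0.231 = 8.089 in; P > Ia so Q > 0
Q: (367436/45425)² ÷ (419936/45425) = 8438075881/1192224550 in (≈ 7.078 in)

Q = 8438075881/1192224550 in ≈ 7.078 in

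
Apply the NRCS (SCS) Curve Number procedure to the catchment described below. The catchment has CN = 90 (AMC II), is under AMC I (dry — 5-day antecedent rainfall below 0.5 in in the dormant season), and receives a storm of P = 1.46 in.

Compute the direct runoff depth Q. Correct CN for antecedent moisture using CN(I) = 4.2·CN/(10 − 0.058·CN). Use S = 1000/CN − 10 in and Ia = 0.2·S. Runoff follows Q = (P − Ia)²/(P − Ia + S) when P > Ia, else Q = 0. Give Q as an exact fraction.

Q = 77387209/319381650 in ≈ 0.242 in

Adjust CN=90 to AMC I: 4.2·90/(10 − 0.058·90) → 378 ÷ (239/50) = 18900/239 ≈ 79.079
Retention S: 1000/CN − 10 with CN=79.079 → S = 500/189 ≈ 2.646 in
Initial abstraction Ia = S/5 = (500/189)/5 = 100/189 ≈ 0.529 in
Since P=1.460 > Ia=0.529: effective rainfall P−Ia = 8797/9450 in
Q = (8797/9450)²/((8797/9450) + 500/189) = (77387209/89302500)/(33797/9450) = 77387209/319381650 in ≈ 0.242 in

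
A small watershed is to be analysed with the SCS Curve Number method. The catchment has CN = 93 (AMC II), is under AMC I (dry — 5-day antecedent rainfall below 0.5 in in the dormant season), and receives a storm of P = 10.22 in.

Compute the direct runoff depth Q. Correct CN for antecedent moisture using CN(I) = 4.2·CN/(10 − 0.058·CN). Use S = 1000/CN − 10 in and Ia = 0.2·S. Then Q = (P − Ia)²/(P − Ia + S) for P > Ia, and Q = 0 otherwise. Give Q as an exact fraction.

Q = 18925229761/2267837550 in ≈ 8.345 in

CN(I) from CN(II)=93: (4.2·93)/(10 − 0.058·93) = 27900/329 ≈ 84.802
Retention S: 1000/CN − 10 with CN=84.802 → S = 500/279 ≈ 1.792 in
Ia = 0.2·(500/279) = 100/279 in ≈ 0.358 in
P − Ia = 10.220 − 0.358 = 137569/13950 ≈ 9.862 in (> 0, runoff occurs)
Q: (137569/13950)² ÷ (162569/13950) = 18925229761/2267837550 in (≈ 8.345 in)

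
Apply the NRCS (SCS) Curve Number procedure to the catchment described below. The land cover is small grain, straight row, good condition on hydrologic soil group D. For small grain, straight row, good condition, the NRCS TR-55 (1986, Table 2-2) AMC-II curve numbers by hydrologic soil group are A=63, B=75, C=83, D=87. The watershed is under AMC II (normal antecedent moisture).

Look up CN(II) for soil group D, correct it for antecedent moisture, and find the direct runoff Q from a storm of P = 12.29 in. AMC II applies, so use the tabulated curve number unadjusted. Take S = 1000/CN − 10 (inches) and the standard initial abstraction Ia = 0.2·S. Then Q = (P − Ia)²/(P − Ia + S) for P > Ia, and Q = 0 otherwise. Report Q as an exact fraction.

Q = 10883288329/1020710100 in ≈ 10.662 in

NRCS table: small grain, straight row, good condition, soil group D → CN(II) = 87
Average conditions: CN = 87 (no AMC adjustment).
Max retention: S = 1000/87 − 10 = 130/87 in (≈ 1.494 in)
Ia = 0.2S: 0.2·1.494 = 0.299 in (exactly 26/87)
Since P=12.290 > Ia=0.299: effective rainfall P−Ia = 104323/8700 in
Q = (104323/8700)²/((104323/8700) + 130/87) = (10883288329/75690000)/(117323/8700) = 10883288329/1020710100 in ≈ 10.662 in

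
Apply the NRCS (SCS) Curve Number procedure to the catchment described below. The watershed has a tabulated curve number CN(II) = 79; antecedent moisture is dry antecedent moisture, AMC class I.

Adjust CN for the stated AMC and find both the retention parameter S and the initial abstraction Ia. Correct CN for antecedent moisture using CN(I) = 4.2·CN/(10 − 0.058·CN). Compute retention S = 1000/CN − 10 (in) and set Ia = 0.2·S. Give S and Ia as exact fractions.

S = 500/79 in ≈ 6.329 in; Ia = 100/79 in ≈ 1.266 in

CN(I) from CN(II)=79: (4.2·79)/(10 − 0.058·79) = 7900/129 ≈ 61.240
Retention S: 1000/CN − 10 with CN=61.240 → S = 500/79 ≈ 6.329 in
Ia = 0.2·(500/79) = 100/79 in ≈ 1.266 in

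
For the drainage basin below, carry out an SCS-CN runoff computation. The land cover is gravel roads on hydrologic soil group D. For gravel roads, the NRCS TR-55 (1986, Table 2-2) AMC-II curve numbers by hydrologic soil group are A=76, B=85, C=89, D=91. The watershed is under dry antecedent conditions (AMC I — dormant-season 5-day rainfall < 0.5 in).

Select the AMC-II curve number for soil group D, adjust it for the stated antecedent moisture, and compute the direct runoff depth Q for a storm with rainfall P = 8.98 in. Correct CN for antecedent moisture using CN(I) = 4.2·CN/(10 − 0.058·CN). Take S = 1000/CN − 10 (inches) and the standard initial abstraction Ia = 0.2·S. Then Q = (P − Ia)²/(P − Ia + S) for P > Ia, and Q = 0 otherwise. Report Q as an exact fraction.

NRCS table: gravel roads, soil group D → CN(II) = 91
CN(I) from CN(II)=91: (4.2·91)/(10 − 0.058·91) = 63700/787 ≈ 80.940
Retention S: 1000/CN − 10 with CN=80.940 → S = 1500/637 ≈ 2.355 in
Initial abstraction Ia = S/5 = (1500/637)/5 = 300/637 ≈ 0.471 in
P − Ia = 8.980 − 0.471 = 271013/31850 ≈ 8.509 in (> 0, runoff occurs)
Q: (271013/31850)² ÷ (346013/31850) = 73448046169/11020514050 in (≈ 6.665 in)

Q = 73448046169/11020514050 in ≈ 6.665 in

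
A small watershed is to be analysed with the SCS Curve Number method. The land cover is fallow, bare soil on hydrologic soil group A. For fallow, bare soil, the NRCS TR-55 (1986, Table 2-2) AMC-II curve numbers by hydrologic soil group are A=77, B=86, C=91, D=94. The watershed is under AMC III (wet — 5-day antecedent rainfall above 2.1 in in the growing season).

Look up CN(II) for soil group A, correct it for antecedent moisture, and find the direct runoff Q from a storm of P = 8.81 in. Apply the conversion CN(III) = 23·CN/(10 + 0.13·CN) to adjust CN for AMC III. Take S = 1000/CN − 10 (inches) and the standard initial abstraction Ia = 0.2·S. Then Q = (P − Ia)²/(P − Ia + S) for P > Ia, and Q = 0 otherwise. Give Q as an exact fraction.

Q = 4334510569/583944900 in ≈ 7.423 in

NRCS table: fallow, bare soil, soil group A → CN(II) = 77
CN(III) from CN(II)=77: (23·77)/(10 + 0.13·77) = 7700/87 ≈ 88.506
S = 1000/(7700/87) − 10 = 100/77 in ≈ 1.299 in
Initial abstraction Ia = S/5 = (100/77)/5 = 20/77 ≈ 0.260 in
P − Ia = 8.810 − 0.260 = 65837/7700 ≈ 8.550 in (> 0, runoff occurs)
Q = (65837/7700)²/((65837/7700) + 100/77) = (4334510569/59290000)/(75837/7700) = 4334510569/583944900 in ≈ 7.423 in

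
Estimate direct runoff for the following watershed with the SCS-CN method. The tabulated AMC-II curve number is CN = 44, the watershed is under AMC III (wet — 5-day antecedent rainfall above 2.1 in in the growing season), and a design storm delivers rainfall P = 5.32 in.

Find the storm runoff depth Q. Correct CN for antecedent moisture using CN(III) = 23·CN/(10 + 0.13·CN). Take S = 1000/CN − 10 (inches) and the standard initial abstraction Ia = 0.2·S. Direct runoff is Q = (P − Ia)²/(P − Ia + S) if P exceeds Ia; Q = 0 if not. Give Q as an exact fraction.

Adjust CN=44 to AMC III: 23·44/(10 + 0.13·44) → 1012 ÷ (393/25) = 25300/393 ≈ 64.377
Max retention: S = 1000/(25300/393) − 10 = 1400/253 in (≈ 5.534 in)
Ia = 0.2S: 0.2·5.534 = 1.107 in (exactly 280/253)
Excess rainfall: 5.320 − 1.107 = 4.213 in; P > Ia so Q > 0
Runoff Q = (P−Ia)²/(P−Ia+S) = (4.213)²/(4.213+5.534) = 101452743/55704275 ≈ 1.821 in

Q = 101452743/55704275 in ≈ 1.821 in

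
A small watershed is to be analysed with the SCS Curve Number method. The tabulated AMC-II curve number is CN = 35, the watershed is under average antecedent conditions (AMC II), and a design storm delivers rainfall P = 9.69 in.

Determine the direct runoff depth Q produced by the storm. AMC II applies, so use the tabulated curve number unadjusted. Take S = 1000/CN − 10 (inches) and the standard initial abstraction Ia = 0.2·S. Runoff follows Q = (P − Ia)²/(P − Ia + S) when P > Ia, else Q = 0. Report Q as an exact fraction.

Q = 17497489/12028100 in ≈ 1.455 in

CN(II) = 35; AMC II needs no correction.
Retention S: 1000/CN − 10 with CN=35.000 → S = 130/7 ≈ 18.571 in
Initial abstraction Ia = S/5 = (130/7)/5 = 26/7 ≈ 3.714 in
P − Ia = 9.690 − 3.714 = 4183/700 ≈ 5.976 in (> 0, runoff occurs)
Runoff Q = (P−Ia)²/(P−Ia+S) = (5.976)²/(5.976+18.571) = 17497489/12028100 ≈ 1.455 in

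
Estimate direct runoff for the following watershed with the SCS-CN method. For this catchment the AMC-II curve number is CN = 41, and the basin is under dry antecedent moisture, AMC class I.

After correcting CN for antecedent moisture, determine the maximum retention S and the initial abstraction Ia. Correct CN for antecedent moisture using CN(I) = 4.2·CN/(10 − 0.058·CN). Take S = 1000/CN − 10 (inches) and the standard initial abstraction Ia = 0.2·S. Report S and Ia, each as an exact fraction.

CN(I) from CN(II)=41: (4.2·41)/(10 − 0.058·41) = 86100/3811 ≈ 22.592
Max retention: S = 1000/(86100/3811) − 10 = 29500/861 in (≈ 34.262 in)
Initial abstraction Ia = S/5 = (29500/861)/5 = 5900/861 ≈ 6.852 in

S = 29500/861 in ≈ 34.262 in; Ia = 5900/861 in ≈ 6.852 in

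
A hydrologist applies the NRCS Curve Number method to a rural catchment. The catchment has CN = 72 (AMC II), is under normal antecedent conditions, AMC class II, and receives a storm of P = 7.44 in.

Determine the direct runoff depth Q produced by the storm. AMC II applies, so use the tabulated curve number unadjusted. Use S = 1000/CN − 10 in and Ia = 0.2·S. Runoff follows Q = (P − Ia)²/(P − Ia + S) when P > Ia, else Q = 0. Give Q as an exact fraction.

Average conditions: CN = 72 (no AMC adjustment).
Max retention: S = 1000/72 − 10 = 35/9 in (≈ 3.889 in)
Initial abstraction Ia = S/5 = (35/9)/5 = 7/9 ≈ 0.778 in
P − Ia = 7.440 − 0.778 = 1499/225 ≈ 6.662 in (> 0, runoff occurs)
Q: (1499/225)² ÷ (2374/225) = 2247001/534150 in (≈ 4.207 in)

Q = 2247001/534150 in ≈ 4.207 in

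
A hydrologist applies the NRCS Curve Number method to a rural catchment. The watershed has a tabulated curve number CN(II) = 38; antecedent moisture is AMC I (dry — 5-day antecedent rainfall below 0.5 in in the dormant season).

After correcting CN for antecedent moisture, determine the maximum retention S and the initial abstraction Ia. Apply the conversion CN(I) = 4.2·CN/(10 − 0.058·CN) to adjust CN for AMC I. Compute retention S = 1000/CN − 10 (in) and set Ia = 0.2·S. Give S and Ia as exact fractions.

Dry (AMC I): CN(I) = 4.2·38/(10 − 0.058·38) = (798/5)/(1949/250) = 39900/1949 ≈ 20.472
S = 1000/(39900/1949) − 10 = 15500/399 in ≈ 38.847 in
Ia = 0.2·(15500/399) = 3100/399 in ≈ 7.769 in

S = 15500/399 in ≈ 38.847 in; Ia = 3100/399 in ≈ 7.769 in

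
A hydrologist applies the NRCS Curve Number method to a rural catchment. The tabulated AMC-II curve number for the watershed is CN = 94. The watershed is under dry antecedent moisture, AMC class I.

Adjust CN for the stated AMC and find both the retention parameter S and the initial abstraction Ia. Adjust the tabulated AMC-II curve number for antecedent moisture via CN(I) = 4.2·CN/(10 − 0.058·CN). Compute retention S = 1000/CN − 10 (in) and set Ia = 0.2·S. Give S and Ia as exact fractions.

CN(I) from CN(II)=94: (4.2·94)/(10 − 0.058·94) = 32900/379 ≈ 86.807
Max retention: S = 1000/(32900/379) − 10 = 500/329 in (≈ 1.520 in)
Initial abstraction Ia = S/5 = (500/329)/5 = 100/329 ≈ 0.304 in

S = 500/329 in ≈ 1.520 in; Ia = 100/329 in ≈ 0.304 in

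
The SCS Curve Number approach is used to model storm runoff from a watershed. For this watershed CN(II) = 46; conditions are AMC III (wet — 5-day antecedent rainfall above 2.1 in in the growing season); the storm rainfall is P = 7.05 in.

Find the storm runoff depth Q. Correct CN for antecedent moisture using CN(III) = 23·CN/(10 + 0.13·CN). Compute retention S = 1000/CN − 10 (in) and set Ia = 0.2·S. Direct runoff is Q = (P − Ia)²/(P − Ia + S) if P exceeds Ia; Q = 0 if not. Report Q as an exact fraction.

CN(III) from CN(II)=46: (23·46)/(10 + 0.13·46) = 52900/799 ≈ 66.208
S = 1000/(52900/799) − 10 = 2700/529 in ≈ 5.104 in
Ia = 0.2S: 0.2·5.104 = 1.021 in (exactly 540/529)
Excess rainfall: 7.050 − 1.021 = 6.029 in; P > Ia so Q > 0
Runoff Q = (P−Ia)²/(P−Ia+S) = (6.029)²/(6.029+5.104) = 1356345507/415402540 ≈ 3.265 in

Q = 1356345507/415402540 in ≈ 3.265 in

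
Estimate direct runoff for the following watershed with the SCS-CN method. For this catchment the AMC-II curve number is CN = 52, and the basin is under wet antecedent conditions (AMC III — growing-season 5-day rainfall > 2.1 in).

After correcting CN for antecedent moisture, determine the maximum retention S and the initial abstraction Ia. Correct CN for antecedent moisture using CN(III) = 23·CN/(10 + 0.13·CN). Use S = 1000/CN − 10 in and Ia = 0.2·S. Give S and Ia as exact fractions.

S = 1200/299 in ≈ 4.013 in; Ia = 240/299 in ≈ 0.803 in

CN(III) from CN(II)=52: (23·52)/(10 + 0.13·52) = 29900/419 ≈ 71.360
Retention S: 1000/CN − 10 with CN=71.360 → S = 1200/299 ≈ 4.013 in
Ia = 0.2·(1200/299) = 240/299 in ≈ 0.803 in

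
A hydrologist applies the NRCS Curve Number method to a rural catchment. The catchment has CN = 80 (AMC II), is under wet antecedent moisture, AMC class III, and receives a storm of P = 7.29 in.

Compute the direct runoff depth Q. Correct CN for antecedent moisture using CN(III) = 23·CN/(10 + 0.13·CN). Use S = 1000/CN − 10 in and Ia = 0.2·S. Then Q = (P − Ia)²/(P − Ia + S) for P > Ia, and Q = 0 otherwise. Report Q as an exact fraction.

Adjust CN=80 to AMC III: 23·80/(10 + 0.13·80) → 1840 ÷ (102/5) = 4600/51 ≈ 90.196
Max retention: S = 1000/(4600/51) − 10 = 25/23 in (≈ 1.087 in)
Ia = 0.2S: 0.2·1.087 = 0.217 in (exactly 5/23)
Excess rainfall: 7.290 − 0.217 = 7.073 in; P > Ia so Q > 0
Q: (16267/2300)² ÷ (18767/2300) = 264615289/43164100 in (≈ 6.130 in)

Q = 264615289/43164100 in ≈ 6.130 in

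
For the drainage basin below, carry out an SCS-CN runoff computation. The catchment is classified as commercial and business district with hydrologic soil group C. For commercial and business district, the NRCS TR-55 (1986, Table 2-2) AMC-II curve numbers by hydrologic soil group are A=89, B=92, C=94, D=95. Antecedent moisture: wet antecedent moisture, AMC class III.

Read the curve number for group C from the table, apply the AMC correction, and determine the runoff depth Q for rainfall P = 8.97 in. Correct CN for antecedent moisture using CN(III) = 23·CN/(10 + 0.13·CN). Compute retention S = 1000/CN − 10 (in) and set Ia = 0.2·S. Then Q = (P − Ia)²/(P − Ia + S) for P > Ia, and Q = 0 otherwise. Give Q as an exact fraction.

NRCS table: commercial and business district, soil group C → CN(II) = 94
Wet (AMC III): CN(III) = 23·94/(10 + 0.13·94) = 2162/(1111/50) = 108100/1111 ≈ 97.300
S = 1000/(108100/1111) − 10 = 300/1081 in ≈ 0.278 in
Ia = 0.2·(300/1081) = 60/1081 in ≈ 0.056 in
Since P=8.970 > Ia=0.056: effective rainfall P−Ia = 963657/108100 in
Q = (963657/108100)²/((963657/108100) + 300/1081) = (928634813649/11685610000)/(993657/108100) = 309544937883/35804773900 in ≈ 8.645 in

Q = 309544937883/35804773900 in ≈ 8.645 in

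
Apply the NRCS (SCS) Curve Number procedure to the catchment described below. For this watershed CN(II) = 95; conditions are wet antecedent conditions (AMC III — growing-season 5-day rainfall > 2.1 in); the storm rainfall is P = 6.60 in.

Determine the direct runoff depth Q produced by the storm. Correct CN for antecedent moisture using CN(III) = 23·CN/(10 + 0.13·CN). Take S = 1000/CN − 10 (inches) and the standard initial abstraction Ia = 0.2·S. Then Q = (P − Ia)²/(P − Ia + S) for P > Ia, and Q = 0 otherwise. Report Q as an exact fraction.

CN(III) from CN(II)=95: (23·95)/(10 + 0.13·95) = 43700/447 ≈ 97.763
Max retention: S = 1000/(43700/447) − 10 = 100/437 in (≈ 0.229 in)
Initial abstraction Ia = S/5 = (100/437)/5 = 20/437 ≈ 0.046 in
Excess rainfall: 6.600 − 0.046 = 6.554 in; P > Ia so Q > 0
Q = (14321/2185)²/((14321/2185) + 100/437) = (205091041/4774225)/(14821/2185) = 205091041/32383885 in ≈ 6.333 in

Q = 205091041/32383885 in ≈ 6.333 in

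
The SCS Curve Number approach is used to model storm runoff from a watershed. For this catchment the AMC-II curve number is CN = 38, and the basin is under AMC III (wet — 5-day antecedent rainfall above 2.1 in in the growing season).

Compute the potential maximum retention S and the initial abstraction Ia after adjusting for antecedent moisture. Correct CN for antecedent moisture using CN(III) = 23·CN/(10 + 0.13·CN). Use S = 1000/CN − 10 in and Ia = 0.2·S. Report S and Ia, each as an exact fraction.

S = 3100/437 in ≈ 7.094 in; Ia = 620/437 in ≈ 1.419 in

Wet (AMC III): CN(III) = 23·38/(10 + 0.13·38) = 874/(747/50) = 43700/747 ≈ 58.501
S = 1000/(43700/747) − 10 = 3100/437 in ≈ 7.094 in
Initial abstraction Ia = S/5 = (3100/437)/5 = 620/437 ≈ 1.419 in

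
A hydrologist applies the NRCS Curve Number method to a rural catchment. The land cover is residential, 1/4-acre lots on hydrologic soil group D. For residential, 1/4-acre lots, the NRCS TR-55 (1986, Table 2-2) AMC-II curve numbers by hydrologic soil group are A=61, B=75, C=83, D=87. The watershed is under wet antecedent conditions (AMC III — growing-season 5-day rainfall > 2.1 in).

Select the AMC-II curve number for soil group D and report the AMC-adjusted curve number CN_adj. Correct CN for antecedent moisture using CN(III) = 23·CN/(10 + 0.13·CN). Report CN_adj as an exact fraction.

CN_adj = 200100/2131 ≈ 93.900

NRCS table: residential, 1/4-acre lots, soil group D → CN(II) = 87
Adjust CN=87 to AMC III: 23·87/(10 + 0.13·87) → 2001 ÷ (2131/100) = 200100/2131 ≈ 93.900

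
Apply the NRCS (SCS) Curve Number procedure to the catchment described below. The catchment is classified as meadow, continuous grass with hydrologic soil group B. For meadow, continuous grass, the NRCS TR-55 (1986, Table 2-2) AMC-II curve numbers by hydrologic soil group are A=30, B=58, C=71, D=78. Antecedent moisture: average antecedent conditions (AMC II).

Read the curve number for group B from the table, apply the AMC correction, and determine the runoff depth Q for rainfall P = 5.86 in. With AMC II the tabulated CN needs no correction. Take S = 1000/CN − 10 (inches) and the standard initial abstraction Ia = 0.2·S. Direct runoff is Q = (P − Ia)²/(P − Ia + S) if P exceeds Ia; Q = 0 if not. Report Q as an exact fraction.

Q = 40921609/24500650 in ≈ 1.670 in

NRCS table: meadow, continuous grass, soil group B → CN(II) = 58
Average conditions: CN = 58 (no AMC adjustment).
Max retention: S = 1000/58 − 10 = 210/29 in (≈ 7.241 in)
Initial abstraction Ia = S/5 = (210/29)/5 = 42/29 ≈ 1.448 in
P − Ia = 5.860 − 1.448 = 6397/1450 ≈ 4.412 in (> 0, runoff occurs)
Runoff Q = (P−Ia)²/(P−Ia+S) = (4.412)²/(4.412+7.241) = 40921609/24500650 ≈ 1.670 in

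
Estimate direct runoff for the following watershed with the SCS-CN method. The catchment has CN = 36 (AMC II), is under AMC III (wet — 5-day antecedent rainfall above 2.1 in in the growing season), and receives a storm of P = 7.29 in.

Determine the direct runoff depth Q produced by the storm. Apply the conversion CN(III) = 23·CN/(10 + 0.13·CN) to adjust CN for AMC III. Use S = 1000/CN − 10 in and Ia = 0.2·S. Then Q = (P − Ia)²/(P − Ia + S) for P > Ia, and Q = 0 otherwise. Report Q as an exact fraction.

Adjust CN=36 to AMC III: 23·36/(10 + 0.13·36) → 828 ÷ (367/25) = 20700/367 ≈ 56.403
Max retention: S = 1000/(20700/367) − 10 = 1600/207 in (≈ 7.729 in)
Ia = 0.2·(1600/207) = 320/207 in ≈ 1.546 in
Since P=7.290 > Ia=1.546: effective rainfall P−Ia = 118903/20700 in
Q: (118903/20700)² ÷ (278903/20700) = 14137923409/5773292100 in (≈ 2.449 in)

Q = 14137923409/5773292100 in ≈ 2.449 in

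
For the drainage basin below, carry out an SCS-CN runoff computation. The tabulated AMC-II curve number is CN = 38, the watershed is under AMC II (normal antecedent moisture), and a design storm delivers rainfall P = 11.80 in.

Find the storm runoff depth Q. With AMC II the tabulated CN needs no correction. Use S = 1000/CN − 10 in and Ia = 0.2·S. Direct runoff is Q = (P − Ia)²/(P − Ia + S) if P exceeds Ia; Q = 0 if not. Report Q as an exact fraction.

Q = 657721/224295 in ≈ 2.932 in

Average conditions: CN = 38 (no AMC adjustment).
Retention S: 1000/CN − 10 with CN=38.000 → S = 310/19 ≈ 16.316 in
Ia = 0.2S: 0.2·16.316 = 3.263 in (exactly 62/19)
Excess rainfall: 11.800 − 3.263 = 8.537 in; P > Ia so Q > 0
Q: (811/95)² ÷ (2361/95) = 657721/224295 in (≈ 2.932 in)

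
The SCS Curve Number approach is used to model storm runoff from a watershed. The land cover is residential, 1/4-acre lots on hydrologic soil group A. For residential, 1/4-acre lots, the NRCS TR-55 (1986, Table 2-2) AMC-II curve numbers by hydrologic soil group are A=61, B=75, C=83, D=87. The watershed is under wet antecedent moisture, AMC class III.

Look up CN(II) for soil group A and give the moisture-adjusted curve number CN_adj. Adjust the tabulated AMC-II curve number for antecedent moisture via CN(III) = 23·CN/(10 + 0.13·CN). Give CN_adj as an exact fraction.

NRCS table: residential, 1/4-acre lots, soil group A → CN(II) = 61
Adjust CN=61 to AMC III: 23·61/(10 + 0.13·61) → 1403 ÷ (1793/100) = 140300/1793 ≈ 78.249

CN_adj = 140300/1793 ≈ 78.249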